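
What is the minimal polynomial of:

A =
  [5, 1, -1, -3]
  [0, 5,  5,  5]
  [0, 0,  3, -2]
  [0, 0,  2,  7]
x^3 - 15*x^2 + 75*x - 125

The characteristic polynomial is χ_A(x) = (x - 5)^4, so the eigenvalues are known. The minimal polynomial is
  m_A(x) = Π_λ (x − λ)^{k_λ}
where k_λ is the size of the *largest* Jordan block for λ (equivalently, the smallest k with (A − λI)^k v = 0 for every generalised eigenvector v of λ).

  λ = 5: largest Jordan block has size 3, contributing (x − 5)^3

So m_A(x) = (x - 5)^3 = x^3 - 15*x^2 + 75*x - 125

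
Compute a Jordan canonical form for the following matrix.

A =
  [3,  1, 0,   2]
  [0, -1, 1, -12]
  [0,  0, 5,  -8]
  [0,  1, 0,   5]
J_3(3) ⊕ J_1(3)

The characteristic polynomial is
  det(x·I − A) = x^4 - 12*x^3 + 54*x^2 - 108*x + 81 = (x - 3)^4

Eigenvalues and multiplicities (the geometric multiplicity of λ is n − rank(A − λI), which equals the number of Jordan blocks for λ):
  λ = 3: algebraic multiplicity = 4, geometric multiplicity = 2

Determining the block sizes for each eigenvalue:
  λ = 3: with am = 4 and gm = 2, the partition is not yet determined (e.g. several partitions of 4 into 2 parts exist). Let N = A − (3)·I. Computing rank(N^1) = 2, rank(N^2) = 1, rank(N^3) = 0; the number of blocks of size ≥ j is rank(N^{j−1}) − rank(N^j), giving [2, 1, 1]. So we have 1 block(s) of size 3, 1 block(s) of size 1 → block sizes [3, 1]

Assembling the blocks gives a Jordan form
J =
  [3, 1, 0, 0]
  [0, 3, 1, 0]
  [0, 0, 3, 0]
  [0, 0, 0, 3]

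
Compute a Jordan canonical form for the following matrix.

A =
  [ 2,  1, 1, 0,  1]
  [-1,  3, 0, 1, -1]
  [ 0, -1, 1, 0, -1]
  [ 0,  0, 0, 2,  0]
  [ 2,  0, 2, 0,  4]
J_3(2) ⊕ J_1(2) ⊕ J_1(4)

The characteristic polynomial is
  det(x·I − A) = x^5 - 12*x^4 + 56*x^3 - 128*x^2 + 144*x - 64 = (x - 4)*(x - 2)^4

Eigenvalues and multiplicities (the geometric multiplicity of λ is n − rank(A − λI), which equals the number of Jordan blocks for λ):
  λ = 2: algebraic multiplicity = 4, geometric multiplicity = 2
  λ = 4: algebraic multiplicity = 1, geometric multiplicity = 1

Determining the block sizes for each eigenvalue:
  λ = 2: with am = 4 and gm = 2, the partition is not yet determined (e.g. several partitions of 4 into 2 parts exist). Let N = A − (2)·I. Computing rank(N^1) = 3, rank(N^2) = 2, rank(N^3) = 1; the number of blocks of size ≥ j is rank(N^{j−1}) − rank(N^j), giving [2, 1, 1]. So we have 1 block(s) of size 3, 1 block(s) of size 1 → block sizes [3, 1]
  λ = 4: one block (gm = 1), so the single block has size am = 1 → block sizes [1]

Assembling the blocks gives a Jordan form
J =
  [2, 1, 0, 0, 0]
  [0, 2, 1, 0, 0]
  [0, 0, 2, 0, 0]
  [0, 0, 0, 2, 0]
  [0, 0, 0, 0, 4]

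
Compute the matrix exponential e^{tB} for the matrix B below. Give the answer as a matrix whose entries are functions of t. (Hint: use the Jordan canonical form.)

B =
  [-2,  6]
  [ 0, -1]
e^{tB} =
  [exp(-2*t), 6*exp(-t) - 6*exp(-2*t)]
  [0, exp(-t)]

Strategy: write B = P · J · P⁻¹ where J is a Jordan canonical form, so e^{tB} = P · e^{tJ} · P⁻¹, and e^{tJ} can be computed block-by-block.

B has Jordan form
J =
  [-2,  0]
  [ 0, -1]
(up to reordering of blocks).

Per-block formulas:
  For a 1×1 block at λ = -1: exp(t · [-1]) = [e^(-1t)].
  For a 1×1 block at λ = -2: exp(t · [-2]) = [e^(-2t)].

After assembling e^{tJ} and conjugating by P, we get:

e^{tB} =
  [exp(-2*t), 6*exp(-t) - 6*exp(-2*t)]
  [0, exp(-t)]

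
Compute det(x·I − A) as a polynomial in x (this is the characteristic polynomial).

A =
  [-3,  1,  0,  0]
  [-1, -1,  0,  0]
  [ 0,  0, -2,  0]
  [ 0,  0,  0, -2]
x^4 + 8*x^3 + 24*x^2 + 32*x + 16

Expanding det(x·I − A) (e.g. by cofactor expansion or by noting that A is similar to its Jordan form J, which has the same characteristic polynomial as A) gives
  χ_A(x) = x^4 + 8*x^3 + 24*x^2 + 32*x + 16
which factors as (x + 2)^4. The eigenvalues (with algebraic multiplicities) are λ = -2 with multiplicity 4.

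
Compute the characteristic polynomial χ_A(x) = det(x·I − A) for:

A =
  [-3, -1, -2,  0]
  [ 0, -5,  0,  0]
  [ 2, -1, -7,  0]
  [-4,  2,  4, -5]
x^4 + 20*x^3 + 150*x^2 + 500*x + 625

Expanding det(x·I − A) (e.g. by cofactor expansion or by noting that A is similar to its Jordan form J, which has the same characteristic polynomial as A) gives
  χ_A(x) = x^4 + 20*x^3 + 150*x^2 + 500*x + 625
which factors as (x + 5)^4. The eigenvalues (with algebraic multiplicities) are λ = -5 with multiplicity 4.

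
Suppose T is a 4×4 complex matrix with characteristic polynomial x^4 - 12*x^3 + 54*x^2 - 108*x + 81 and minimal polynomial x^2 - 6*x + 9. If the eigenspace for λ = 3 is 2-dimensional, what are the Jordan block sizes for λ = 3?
Block sizes for λ = 3: [2, 2]

Step 1 — from the characteristic polynomial, algebraic multiplicity of λ = 3 is 4. From dim ker(T − (3)·I) = 2, there are exactly 2 Jordan blocks for λ = 3.
Step 2 — from the minimal polynomial, the factor (x − 3)^2 tells us the largest block for λ = 3 has size 2.
Step 3 — with total size 4, 2 blocks, and largest block 2, the block sizes (in nonincreasing order) are [2, 2].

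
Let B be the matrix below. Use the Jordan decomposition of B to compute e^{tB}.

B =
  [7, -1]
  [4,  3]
e^{tB} =
  [2*t*exp(5*t) + exp(5*t), -t*exp(5*t)]
  [4*t*exp(5*t), -2*t*exp(5*t) + exp(5*t)]

Strategy: write B = P · J · P⁻¹ where J is a Jordan canonical form, so e^{tB} = P · e^{tJ} · P⁻¹, and e^{tJ} can be computed block-by-block.

B has Jordan form
J =
  [5, 1]
  [0, 5]
(up to reordering of blocks).

Per-block formulas:
  For a 2×2 Jordan block J_2(5): exp(t · J_2(5)) = e^(5t)·(I + t·N), where N is the 2×2 nilpotent shift.

After assembling e^{tJ} and conjugating by P, we get:

e^{tB} =
  [2*t*exp(5*t) + exp(5*t), -t*exp(5*t)]
  [4*t*exp(5*t), -2*t*exp(5*t) + exp(5*t)]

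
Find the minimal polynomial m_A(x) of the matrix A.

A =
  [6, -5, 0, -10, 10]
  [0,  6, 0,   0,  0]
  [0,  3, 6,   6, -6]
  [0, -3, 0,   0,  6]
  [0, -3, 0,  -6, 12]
x^2 - 12*x + 36

The characteristic polynomial is χ_A(x) = (x - 6)^5, so the eigenvalues are known. The minimal polynomial is
  m_A(x) = Π_λ (x − λ)^{k_λ}
where k_λ is the size of the *largest* Jordan block for λ (equivalently, the smallest k with (A − λI)^k v = 0 for every generalised eigenvector v of λ).

  λ = 6: largest Jordan block has size 2, contributing (x − 6)^2

So m_A(x) = (x - 6)^2 = x^2 - 12*x + 36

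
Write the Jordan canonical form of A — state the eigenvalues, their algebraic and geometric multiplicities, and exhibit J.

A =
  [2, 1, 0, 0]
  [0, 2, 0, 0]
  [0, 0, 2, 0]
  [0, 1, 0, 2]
J_2(2) ⊕ J_1(2) ⊕ J_1(2)

The characteristic polynomial is
  det(x·I − A) = x^4 - 8*x^3 + 24*x^2 - 32*x + 16 = (x - 2)^4

Eigenvalues and multiplicities (the geometric multiplicity of λ is n − rank(A − λI), which equals the number of Jordan blocks for λ):
  λ = 2: algebraic multiplicity = 4, geometric multiplicity = 3

Determining the block sizes for each eigenvalue:
  λ = 2: 3 blocks summing to 4 forces exactly one block of size 2 and the rest size 1 → block sizes [2, 1, 1]

Assembling the blocks gives a Jordan form
J =
  [2, 1, 0, 0]
  [0, 2, 0, 0]
  [0, 0, 2, 0]
  [0, 0, 0, 2]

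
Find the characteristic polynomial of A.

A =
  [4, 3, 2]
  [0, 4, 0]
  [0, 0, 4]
x^3 - 12*x^2 + 48*x - 64

Expanding det(x·I − A) (e.g. by cofactor expansion or by noting that A is similar to its Jordan form J, which has the same characteristic polynomial as A) gives
  χ_A(x) = x^3 - 12*x^2 + 48*x - 64
which factors as (x - 4)^3. The eigenvalues (with algebraic multiplicities) are λ = 4 with multiplicity 3.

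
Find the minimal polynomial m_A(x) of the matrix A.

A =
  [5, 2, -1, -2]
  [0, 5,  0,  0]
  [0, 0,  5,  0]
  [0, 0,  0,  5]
x^2 - 10*x + 25

The characteristic polynomial is χ_A(x) = (x - 5)^4, so the eigenvalues are known. The minimal polynomial is
  m_A(x) = Π_λ (x − λ)^{k_λ}
where k_λ is the size of the *largest* Jordan block for λ (equivalently, the smallest k with (A − λI)^k v = 0 for every generalised eigenvector v of λ).

  λ = 5: largest Jordan block has size 2, contributing (x − 5)^2

So m_A(x) = (x - 5)^2 = x^2 - 10*x + 25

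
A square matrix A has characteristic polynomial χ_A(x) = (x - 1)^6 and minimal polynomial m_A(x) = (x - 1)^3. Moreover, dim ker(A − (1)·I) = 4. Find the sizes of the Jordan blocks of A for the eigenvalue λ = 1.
Block sizes for λ = 1: [3, 1, 1, 1]

Step 1 — from the characteristic polynomial, algebraic multiplicity of λ = 1 is 6. From dim ker(A − (1)·I) = 4, there are exactly 4 Jordan blocks for λ = 1.
Step 2 — from the minimal polynomial, the factor (x − 1)^3 tells us the largest block for λ = 1 has size 3.
Step 3 — with total size 6, 4 blocks, and largest block 3, the block sizes (in nonincreasing order) are [3, 1, 1, 1].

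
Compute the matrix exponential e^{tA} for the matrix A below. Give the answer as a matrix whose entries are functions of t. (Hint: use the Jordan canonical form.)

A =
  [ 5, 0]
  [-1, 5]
e^{tA} =
  [exp(5*t), 0]
  [-t*exp(5*t), exp(5*t)]

Strategy: write A = P · J · P⁻¹ where J is a Jordan canonical form, so e^{tA} = P · e^{tJ} · P⁻¹, and e^{tJ} can be computed block-by-block.

A has Jordan form
J =
  [5, 1]
  [0, 5]
(up to reordering of blocks).

Per-block formulas:
  For a 2×2 Jordan block J_2(5): exp(t · J_2(5)) = e^(5t)·(I + t·N), where N is the 2×2 nilpotent shift.

After assembling e^{tJ} and conjugating by P, we get:

e^{tA} =
  [exp(5*t), 0]
  [-t*exp(5*t), exp(5*t)]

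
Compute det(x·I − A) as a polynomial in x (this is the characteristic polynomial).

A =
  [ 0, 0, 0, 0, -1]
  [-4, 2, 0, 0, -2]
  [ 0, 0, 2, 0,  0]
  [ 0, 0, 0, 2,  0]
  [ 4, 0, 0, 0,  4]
x^5 - 10*x^4 + 40*x^3 - 80*x^2 + 80*x - 32

Expanding det(x·I − A) (e.g. by cofactor expansion or by noting that A is similar to its Jordan form J, which has the same characteristic polynomial as A) gives
  χ_A(x) = x^5 - 10*x^4 + 40*x^3 - 80*x^2 + 80*x - 32
which factors as (x - 2)^5. The eigenvalues (with algebraic multiplicities) are λ = 2 with multiplicity 5.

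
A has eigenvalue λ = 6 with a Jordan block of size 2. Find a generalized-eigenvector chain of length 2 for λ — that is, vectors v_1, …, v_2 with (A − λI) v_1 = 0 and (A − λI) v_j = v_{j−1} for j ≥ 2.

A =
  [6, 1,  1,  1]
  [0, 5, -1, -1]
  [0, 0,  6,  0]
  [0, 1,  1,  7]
A Jordan chain for λ = 6 of length 2:
v_1 = (1, -1, 0, 1)ᵀ
v_2 = (0, 1, 0, 0)ᵀ

Let N = A − (6)·I. We want v_2 with N^2 v_2 = 0 but N^1 v_2 ≠ 0; then v_{j-1} := N · v_j for j = 2, …, 2.

Pick v_2 = (0, 1, 0, 0)ᵀ.
Then v_1 = N · v_2 = (1, -1, 0, 1)ᵀ.

Sanity check: (A − (6)·I) v_1 = (0, 0, 0, 0)ᵀ = 0. ✓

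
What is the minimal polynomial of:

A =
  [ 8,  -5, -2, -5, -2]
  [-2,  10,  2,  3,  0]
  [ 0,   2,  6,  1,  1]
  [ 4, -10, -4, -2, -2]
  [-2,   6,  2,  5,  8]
x^3 - 18*x^2 + 108*x - 216

The characteristic polynomial is χ_A(x) = (x - 6)^5, so the eigenvalues are known. The minimal polynomial is
  m_A(x) = Π_λ (x − λ)^{k_λ}
where k_λ is the size of the *largest* Jordan block for λ (equivalently, the smallest k with (A − λI)^k v = 0 for every generalised eigenvector v of λ).

  λ = 6: largest Jordan block has size 3, contributing (x − 6)^3

So m_A(x) = (x - 6)^3 = x^3 - 18*x^2 + 108*x - 216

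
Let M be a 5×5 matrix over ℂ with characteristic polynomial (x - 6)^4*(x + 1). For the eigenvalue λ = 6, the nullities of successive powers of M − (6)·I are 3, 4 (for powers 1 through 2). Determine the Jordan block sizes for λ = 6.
Block sizes for λ = 6: [2, 1, 1]

From the dimensions of kernels of powers, the number of Jordan blocks of size at least j is d_j − d_{j−1} where d_j = dim ker(N^j) (with d_0 = 0). Computing the differences gives [3, 1].
The number of blocks of size exactly k is (#blocks of size ≥ k) − (#blocks of size ≥ k + 1), so the partition is: 2 block(s) of size 1, 1 block(s) of size 2.
In nonincreasing order the block sizes are [2, 1, 1].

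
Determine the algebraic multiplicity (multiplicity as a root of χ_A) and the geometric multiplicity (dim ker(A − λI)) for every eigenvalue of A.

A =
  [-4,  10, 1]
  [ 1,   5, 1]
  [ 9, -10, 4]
λ = -5: alg = 1, geom = 1; λ = 5: alg = 2, geom = 1

Step 1 — factor the characteristic polynomial to read off the algebraic multiplicities:
  χ_A(x) = (x - 5)^2*(x + 5)

Step 2 — compute geometric multiplicities via the rank-nullity identity g(λ) = n − rank(A − λI):
  rank(A − (-5)·I) = 2, so dim ker(A − (-5)·I) = n − 2 = 1
  rank(A − (5)·I) = 2, so dim ker(A − (5)·I) = n − 2 = 1

Summary:
  λ = -5: algebraic multiplicity = 1, geometric multiplicity = 1
  λ = 5: algebraic multiplicity = 2, geometric multiplicity = 1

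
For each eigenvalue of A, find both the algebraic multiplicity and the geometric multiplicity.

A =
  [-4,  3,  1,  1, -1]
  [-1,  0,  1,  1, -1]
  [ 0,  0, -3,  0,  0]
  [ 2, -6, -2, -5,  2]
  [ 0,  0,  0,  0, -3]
λ = -3: alg = 5, geom = 4

Step 1 — factor the characteristic polynomial to read off the algebraic multiplicities:
  χ_A(x) = (x + 3)^5

Step 2 — compute geometric multiplicities via the rank-nullity identity g(λ) = n − rank(A − λI):
  rank(A − (-3)·I) = 1, so dim ker(A − (-3)·I) = n − 1 = 4

Summary:
  λ = -3: algebraic multiplicity = 5, geometric multiplicity = 4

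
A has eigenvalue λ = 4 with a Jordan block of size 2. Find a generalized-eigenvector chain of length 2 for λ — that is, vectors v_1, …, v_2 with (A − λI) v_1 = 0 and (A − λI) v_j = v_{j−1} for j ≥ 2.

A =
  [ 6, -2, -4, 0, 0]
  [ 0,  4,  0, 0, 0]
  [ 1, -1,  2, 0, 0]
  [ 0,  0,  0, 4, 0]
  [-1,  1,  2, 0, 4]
A Jordan chain for λ = 4 of length 2:
v_1 = (2, 0, 1, 0, -1)ᵀ
v_2 = (1, 0, 0, 0, 0)ᵀ

Let N = A − (4)·I. We want v_2 with N^2 v_2 = 0 but N^1 v_2 ≠ 0; then v_{j-1} := N · v_j for j = 2, …, 2.

Pick v_2 = (1, 0, 0, 0, 0)ᵀ.
Then v_1 = N · v_2 = (2, 0, 1, 0, -1)ᵀ.

Sanity check: (A − (4)·I) v_1 = (0, 0, 0, 0, 0)ᵀ = 0. ✓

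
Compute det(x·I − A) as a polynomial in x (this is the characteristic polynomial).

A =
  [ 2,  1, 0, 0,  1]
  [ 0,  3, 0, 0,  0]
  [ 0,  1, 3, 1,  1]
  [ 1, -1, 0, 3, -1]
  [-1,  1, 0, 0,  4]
x^5 - 15*x^4 + 90*x^3 - 270*x^2 + 405*x - 243

Expanding det(x·I − A) (e.g. by cofactor expansion or by noting that A is similar to its Jordan form J, which has the same characteristic polynomial as A) gives
  χ_A(x) = x^5 - 15*x^4 + 90*x^3 - 270*x^2 + 405*x - 243
which factors as (x - 3)^5. The eigenvalues (with algebraic multiplicities) are λ = 3 with multiplicity 5.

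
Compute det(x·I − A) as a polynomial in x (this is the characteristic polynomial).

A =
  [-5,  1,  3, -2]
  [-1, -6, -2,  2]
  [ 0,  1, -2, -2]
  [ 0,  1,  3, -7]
x^4 + 20*x^3 + 150*x^2 + 500*x + 625

Expanding det(x·I − A) (e.g. by cofactor expansion or by noting that A is similar to its Jordan form J, which has the same characteristic polynomial as A) gives
  χ_A(x) = x^4 + 20*x^3 + 150*x^2 + 500*x + 625
which factors as (x + 5)^4. The eigenvalues (with algebraic multiplicities) are λ = -5 with multiplicity 4.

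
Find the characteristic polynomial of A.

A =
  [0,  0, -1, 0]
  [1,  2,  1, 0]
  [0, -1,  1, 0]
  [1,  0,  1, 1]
x^4 - 4*x^3 + 6*x^2 - 4*x + 1

Expanding det(x·I − A) (e.g. by cofactor expansion or by noting that A is similar to its Jordan form J, which has the same characteristic polynomial as A) gives
  χ_A(x) = x^4 - 4*x^3 + 6*x^2 - 4*x + 1
which factors as (x - 1)^4. The eigenvalues (with algebraic multiplicities) are λ = 1 with multiplicity 4.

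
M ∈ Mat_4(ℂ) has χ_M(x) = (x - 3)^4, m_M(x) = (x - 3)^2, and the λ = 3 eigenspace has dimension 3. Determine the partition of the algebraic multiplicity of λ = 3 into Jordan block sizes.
Block sizes for λ = 3: [2, 1, 1]

Step 1 — from the characteristic polynomial, algebraic multiplicity of λ = 3 is 4. From dim ker(M − (3)·I) = 3, there are exactly 3 Jordan blocks for λ = 3.
Step 2 — from the minimal polynomial, the factor (x − 3)^2 tells us the largest block for λ = 3 has size 2.
Step 3 — with total size 4, 3 blocks, and largest block 2, the block sizes (in nonincreasing order) are [2, 1, 1].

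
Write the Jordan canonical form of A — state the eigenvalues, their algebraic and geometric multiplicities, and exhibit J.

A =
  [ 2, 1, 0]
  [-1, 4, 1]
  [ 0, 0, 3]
J_3(3)

The characteristic polynomial is
  det(x·I − A) = x^3 - 9*x^2 + 27*x - 27 = (x - 3)^3

Eigenvalues and multiplicities (the geometric multiplicity of λ is n − rank(A − λI), which equals the number of Jordan blocks for λ):
  λ = 3: algebraic multiplicity = 3, geometric multiplicity = 1

Determining the block sizes for each eigenvalue:
  λ = 3: one block (gm = 1), so the single block has size am = 3 → block sizes [3]

Assembling the blocks gives a Jordan form
J =
  [3, 1, 0]
  [0, 3, 1]
  [0, 0, 3]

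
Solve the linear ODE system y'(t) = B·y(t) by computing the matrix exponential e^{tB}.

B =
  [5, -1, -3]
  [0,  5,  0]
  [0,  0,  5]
e^{tB} =
  [exp(5*t), -t*exp(5*t), -3*t*exp(5*t)]
  [0, exp(5*t), 0]
  [0, 0, exp(5*t)]

Strategy: write B = P · J · P⁻¹ where J is a Jordan canonical form, so e^{tB} = P · e^{tJ} · P⁻¹, and e^{tJ} can be computed block-by-block.

B has Jordan form
J =
  [5, 1, 0]
  [0, 5, 0]
  [0, 0, 5]
(up to reordering of blocks).

Per-block formulas:
  For a 2×2 Jordan block J_2(5): exp(t · J_2(5)) = e^(5t)·(I + t·N), where N is the 2×2 nilpotent shift.
  For a 1×1 block at λ = 5: exp(t · [5]) = [e^(5t)].

After assembling e^{tJ} and conjugating by P, we get:

e^{tB} =
  [exp(5*t), -t*exp(5*t), -3*t*exp(5*t)]
  [0, exp(5*t), 0]
  [0, 0, exp(5*t)]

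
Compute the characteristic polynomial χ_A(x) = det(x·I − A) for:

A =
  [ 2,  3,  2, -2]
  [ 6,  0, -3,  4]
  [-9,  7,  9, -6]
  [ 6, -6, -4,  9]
x^4 - 20*x^3 + 150*x^2 - 500*x + 625

Expanding det(x·I − A) (e.g. by cofactor expansion or by noting that A is similar to its Jordan form J, which has the same characteristic polynomial as A) gives
  χ_A(x) = x^4 - 20*x^3 + 150*x^2 - 500*x + 625
which factors as (x - 5)^4. The eigenvalues (with algebraic multiplicities) are λ = 5 with multiplicity 4.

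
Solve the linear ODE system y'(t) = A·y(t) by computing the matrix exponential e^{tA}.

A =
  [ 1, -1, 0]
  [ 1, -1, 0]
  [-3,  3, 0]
e^{tA} =
  [t + 1, -t, 0]
  [t, 1 - t, 0]
  [-3*t, 3*t, 1]

Strategy: write A = P · J · P⁻¹ where J is a Jordan canonical form, so e^{tA} = P · e^{tJ} · P⁻¹, and e^{tJ} can be computed block-by-block.

A has Jordan form
J =
  [0, 1, 0]
  [0, 0, 0]
  [0, 0, 0]
(up to reordering of blocks).

Per-block formulas:
  For a 1×1 block at λ = 0: exp(t · [0]) = [e^(0t)].
  For a 2×2 Jordan block J_2(0): exp(t · J_2(0)) = e^(0t)·(I + t·N), where N is the 2×2 nilpotent shift.

After assembling e^{tJ} and conjugating by P, we get:

e^{tA} =
  [t + 1, -t, 0]
  [t, 1 - t, 0]
  [-3*t, 3*t, 1]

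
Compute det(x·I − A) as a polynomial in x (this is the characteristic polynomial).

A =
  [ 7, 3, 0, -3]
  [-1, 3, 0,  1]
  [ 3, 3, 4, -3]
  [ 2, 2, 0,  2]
x^4 - 16*x^3 + 96*x^2 - 256*x + 256

Expanding det(x·I − A) (e.g. by cofactor expansion or by noting that A is similar to its Jordan form J, which has the same characteristic polynomial as A) gives
  χ_A(x) = x^4 - 16*x^3 + 96*x^2 - 256*x + 256
which factors as (x - 4)^4. The eigenvalues (with algebraic multiplicities) are λ = 4 with multiplicity 4.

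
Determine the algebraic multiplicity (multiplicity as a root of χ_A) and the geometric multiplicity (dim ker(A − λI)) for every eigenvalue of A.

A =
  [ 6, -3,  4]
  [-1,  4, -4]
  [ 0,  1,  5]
λ = 5: alg = 3, geom = 1

Step 1 — factor the characteristic polynomial to read off the algebraic multiplicities:
  χ_A(x) = (x - 5)^3

Step 2 — compute geometric multiplicities via the rank-nullity identity g(λ) = n − rank(A − λI):
  rank(A − (5)·I) = 2, so dim ker(A − (5)·I) = n − 2 = 1

Summary:
  λ = 5: algebraic multiplicity = 3, geometric multiplicity = 1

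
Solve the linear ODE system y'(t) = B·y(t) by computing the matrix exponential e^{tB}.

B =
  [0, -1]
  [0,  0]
e^{tB} =
  [1, -t]
  [0, 1]

Strategy: write B = P · J · P⁻¹ where J is a Jordan canonical form, so e^{tB} = P · e^{tJ} · P⁻¹, and e^{tJ} can be computed block-by-block.

B has Jordan form
J =
  [0, 1]
  [0, 0]
(up to reordering of blocks).

Per-block formulas:
  For a 2×2 Jordan block J_2(0): exp(t · J_2(0)) = e^(0t)·(I + t·N), where N is the 2×2 nilpotent shift.

After assembling e^{tJ} and conjugating by P, we get:

e^{tB} =
  [1, -t]
  [0, 1]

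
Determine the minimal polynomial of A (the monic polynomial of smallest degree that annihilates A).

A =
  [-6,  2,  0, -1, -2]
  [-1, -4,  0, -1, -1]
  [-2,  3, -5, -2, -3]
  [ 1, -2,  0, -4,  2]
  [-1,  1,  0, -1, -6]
x^2 + 10*x + 25

The characteristic polynomial is χ_A(x) = (x + 5)^5, so the eigenvalues are known. The minimal polynomial is
  m_A(x) = Π_λ (x − λ)^{k_λ}
where k_λ is the size of the *largest* Jordan block for λ (equivalently, the smallest k with (A − λI)^k v = 0 for every generalised eigenvector v of λ).

  λ = -5: largest Jordan block has size 2, contributing (x + 5)^2

So m_A(x) = (x + 5)^2 = x^2 + 10*x + 25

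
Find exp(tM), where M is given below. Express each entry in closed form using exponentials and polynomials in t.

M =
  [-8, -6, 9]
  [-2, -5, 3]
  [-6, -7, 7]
e^{tM} =
  [-3*t^2*exp(-2*t) - 6*t*exp(-2*t) + exp(-2*t), -9*t^2*exp(-2*t)/2 - 6*t*exp(-2*t), 9*t^2*exp(-2*t)/2 + 9*t*exp(-2*t)]
  [-2*t*exp(-2*t), -3*t*exp(-2*t) + exp(-2*t), 3*t*exp(-2*t)]
  [-2*t^2*exp(-2*t) - 6*t*exp(-2*t), -3*t^2*exp(-2*t) - 7*t*exp(-2*t), 3*t^2*exp(-2*t) + 9*t*exp(-2*t) + exp(-2*t)]

Strategy: write M = P · J · P⁻¹ where J is a Jordan canonical form, so e^{tM} = P · e^{tJ} · P⁻¹, and e^{tJ} can be computed block-by-block.

M has Jordan form
J =
  [-2,  1,  0]
  [ 0, -2,  1]
  [ 0,  0, -2]
(up to reordering of blocks).

Per-block formulas:
  For a 3×3 Jordan block J_3(-2): exp(t · J_3(-2)) = e^(-2t)·(I + t·N + (t^2/2)·N^2), where N is the 3×3 nilpotent shift.

After assembling e^{tJ} and conjugating by P, we get:

e^{tM} =
  [-3*t^2*exp(-2*t) - 6*t*exp(-2*t) + exp(-2*t), -9*t^2*exp(-2*t)/2 - 6*t*exp(-2*t), 9*t^2*exp(-2*t)/2 + 9*t*exp(-2*t)]
  [-2*t*exp(-2*t), -3*t*exp(-2*t) + exp(-2*t), 3*t*exp(-2*t)]
  [-2*t^2*exp(-2*t) - 6*t*exp(-2*t), -3*t^2*exp(-2*t) - 7*t*exp(-2*t), 3*t^2*exp(-2*t) + 9*t*exp(-2*t) + exp(-2*t)]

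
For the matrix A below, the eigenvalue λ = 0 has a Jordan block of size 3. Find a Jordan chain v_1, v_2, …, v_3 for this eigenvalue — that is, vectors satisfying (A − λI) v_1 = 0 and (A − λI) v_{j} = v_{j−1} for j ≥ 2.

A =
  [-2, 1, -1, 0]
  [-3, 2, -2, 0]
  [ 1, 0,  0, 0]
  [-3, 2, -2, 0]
A Jordan chain for λ = 0 of length 3:
v_1 = (0, -2, -2, -2)ᵀ
v_2 = (-2, -3, 1, -3)ᵀ
v_3 = (1, 0, 0, 0)ᵀ

Let N = A − (0)·I. We want v_3 with N^3 v_3 = 0 but N^2 v_3 ≠ 0; then v_{j-1} := N · v_j for j = 3, …, 2.

Pick v_3 = (1, 0, 0, 0)ᵀ.
Then v_2 = N · v_3 = (-2, -3, 1, -3)ᵀ.
Then v_1 = N · v_2 = (0, -2, -2, -2)ᵀ.

Sanity check: (A − (0)·I) v_1 = (0, 0, 0, 0)ᵀ = 0. ✓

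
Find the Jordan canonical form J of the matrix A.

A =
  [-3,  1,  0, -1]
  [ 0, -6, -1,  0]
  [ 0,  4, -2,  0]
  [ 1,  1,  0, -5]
J_3(-4) ⊕ J_1(-4)

The characteristic polynomial is
  det(x·I − A) = x^4 + 16*x^3 + 96*x^2 + 256*x + 256 = (x + 4)^4

Eigenvalues and multiplicities (the geometric multiplicity of λ is n − rank(A − λI), which equals the number of Jordan blocks for λ):
  λ = -4: algebraic multiplicity = 4, geometric multiplicity = 2

Determining the block sizes for each eigenvalue:
  λ = -4: with am = 4 and gm = 2, the partition is not yet determined (e.g. several partitions of 4 into 2 parts exist). Let N = A − (-4)·I. Computing rank(N^1) = 2, rank(N^2) = 1, rank(N^3) = 0; the number of blocks of size ≥ j is rank(N^{j−1}) − rank(N^j), giving [2, 1, 1]. So we have 1 block(s) of size 3, 1 block(s) of size 1 → block sizes [3, 1]

Assembling the blocks gives a Jordan form
J =
  [-4,  1,  0,  0]
  [ 0, -4,  1,  0]
  [ 0,  0, -4,  0]
  [ 0,  0,  0, -4]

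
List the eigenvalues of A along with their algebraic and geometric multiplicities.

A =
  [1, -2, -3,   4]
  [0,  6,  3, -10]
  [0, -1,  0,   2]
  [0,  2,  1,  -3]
λ = 1: alg = 4, geom = 2

Step 1 — factor the characteristic polynomial to read off the algebraic multiplicities:
  χ_A(x) = (x - 1)^4

Step 2 — compute geometric multiplicities via the rank-nullity identity g(λ) = n − rank(A − λI):
  rank(A − (1)·I) = 2, so dim ker(A − (1)·I) = n − 2 = 2

Summary:
  λ = 1: algebraic multiplicity = 4, geometric multiplicity = 2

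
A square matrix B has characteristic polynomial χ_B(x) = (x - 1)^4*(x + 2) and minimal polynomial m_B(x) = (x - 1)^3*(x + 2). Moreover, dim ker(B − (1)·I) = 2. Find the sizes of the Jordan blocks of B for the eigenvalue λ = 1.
Block sizes for λ = 1: [3, 1]

Step 1 — from the characteristic polynomial, algebraic multiplicity of λ = 1 is 4. From dim ker(B − (1)·I) = 2, there are exactly 2 Jordan blocks for λ = 1.
Step 2 — from the minimal polynomial, the factor (x − 1)^3 tells us the largest block for λ = 1 has size 3.
Step 3 — with total size 4, 2 blocks, and largest block 3, the block sizes (in nonincreasing order) are [3, 1].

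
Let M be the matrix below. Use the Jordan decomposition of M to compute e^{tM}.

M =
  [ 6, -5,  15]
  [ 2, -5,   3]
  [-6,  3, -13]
e^{tM} =
  [10*t*exp(-4*t) + exp(-4*t), -5*t*exp(-4*t), 15*t*exp(-4*t)]
  [2*t*exp(-4*t), -t*exp(-4*t) + exp(-4*t), 3*t*exp(-4*t)]
  [-6*t*exp(-4*t), 3*t*exp(-4*t), -9*t*exp(-4*t) + exp(-4*t)]

Strategy: write M = P · J · P⁻¹ where J is a Jordan canonical form, so e^{tM} = P · e^{tJ} · P⁻¹, and e^{tJ} can be computed block-by-block.

M has Jordan form
J =
  [-4,  1,  0]
  [ 0, -4,  0]
  [ 0,  0, -4]
(up to reordering of blocks).

Per-block formulas:
  For a 2×2 Jordan block J_2(-4): exp(t · J_2(-4)) = e^(-4t)·(I + t·N), where N is the 2×2 nilpotent shift.
  For a 1×1 block at λ = -4: exp(t · [-4]) = [e^(-4t)].

After assembling e^{tJ} and conjugating by P, we get:

e^{tM} =
  [10*t*exp(-4*t) + exp(-4*t), -5*t*exp(-4*t), 15*t*exp(-4*t)]
  [2*t*exp(-4*t), -t*exp(-4*t) + exp(-4*t), 3*t*exp(-4*t)]
  [-6*t*exp(-4*t), 3*t*exp(-4*t), -9*t*exp(-4*t) + exp(-4*t)]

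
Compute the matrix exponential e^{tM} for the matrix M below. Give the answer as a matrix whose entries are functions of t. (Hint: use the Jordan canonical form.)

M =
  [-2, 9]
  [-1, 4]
e^{tM} =
  [-3*t*exp(t) + exp(t), 9*t*exp(t)]
  [-t*exp(t), 3*t*exp(t) + exp(t)]

Strategy: write M = P · J · P⁻¹ where J is a Jordan canonical form, so e^{tM} = P · e^{tJ} · P⁻¹, and e^{tJ} can be computed block-by-block.

M has Jordan form
J =
  [1, 1]
  [0, 1]
(up to reordering of blocks).

Per-block formulas:
  For a 2×2 Jordan block J_2(1): exp(t · J_2(1)) = e^(1t)·(I + t·N), where N is the 2×2 nilpotent shift.

After assembling e^{tJ} and conjugating by P, we get:

e^{tM} =
  [-3*t*exp(t) + exp(t), 9*t*exp(t)]
  [-t*exp(t), 3*t*exp(t) + exp(t)]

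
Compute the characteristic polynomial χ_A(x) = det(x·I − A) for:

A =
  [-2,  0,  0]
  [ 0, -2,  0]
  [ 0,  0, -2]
x^3 + 6*x^2 + 12*x + 8

Expanding det(x·I − A) (e.g. by cofactor expansion or by noting that A is similar to its Jordan form J, which has the same characteristic polynomial as A) gives
  χ_A(x) = x^3 + 6*x^2 + 12*x + 8
which factors as (x + 2)^3. The eigenvalues (with algebraic multiplicities) are λ = -2 with multiplicity 3.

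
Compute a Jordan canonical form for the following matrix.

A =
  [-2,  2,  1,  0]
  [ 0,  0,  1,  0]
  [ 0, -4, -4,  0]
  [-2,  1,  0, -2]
J_3(-2) ⊕ J_1(-2)

The characteristic polynomial is
  det(x·I − A) = x^4 + 8*x^3 + 24*x^2 + 32*x + 16 = (x + 2)^4

Eigenvalues and multiplicities (the geometric multiplicity of λ is n − rank(A − λI), which equals the number of Jordan blocks for λ):
  λ = -2: algebraic multiplicity = 4, geometric multiplicity = 2

Determining the block sizes for each eigenvalue:
  λ = -2: with am = 4 and gm = 2, the partition is not yet determined (e.g. several partitions of 4 into 2 parts exist). Let N = A − (-2)·I. Computing rank(N^1) = 2, rank(N^2) = 1, rank(N^3) = 0; the number of blocks of size ≥ j is rank(N^{j−1}) − rank(N^j), giving [2, 1, 1]. So we have 1 block(s) of size 3, 1 block(s) of size 1 → block sizes [3, 1]

Assembling the blocks gives a Jordan form
J =
  [-2,  1,  0,  0]
  [ 0, -2,  1,  0]
  [ 0,  0, -2,  0]
  [ 0,  0,  0, -2]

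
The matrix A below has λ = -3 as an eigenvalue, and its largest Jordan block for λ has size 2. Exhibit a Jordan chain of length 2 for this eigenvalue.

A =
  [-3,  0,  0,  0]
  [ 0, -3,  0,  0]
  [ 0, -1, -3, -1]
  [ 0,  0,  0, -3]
A Jordan chain for λ = -3 of length 2:
v_1 = (0, 0, -1, 0)ᵀ
v_2 = (0, 1, 0, 0)ᵀ

Let N = A − (-3)·I. We want v_2 with N^2 v_2 = 0 but N^1 v_2 ≠ 0; then v_{j-1} := N · v_j for j = 2, …, 2.

Pick v_2 = (0, 1, 0, 0)ᵀ.
Then v_1 = N · v_2 = (0, 0, -1, 0)ᵀ.

Sanity check: (A − (-3)·I) v_1 = (0, 0, 0, 0)ᵀ = 0. ✓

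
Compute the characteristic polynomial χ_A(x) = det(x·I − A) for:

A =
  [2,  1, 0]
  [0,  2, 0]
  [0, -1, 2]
x^3 - 6*x^2 + 12*x - 8

Expanding det(x·I − A) (e.g. by cofactor expansion or by noting that A is similar to its Jordan form J, which has the same characteristic polynomial as A) gives
  χ_A(x) = x^3 - 6*x^2 + 12*x - 8
which factors as (x - 2)^3. The eigenvalues (with algebraic multiplicities) are λ = 2 with multiplicity 3.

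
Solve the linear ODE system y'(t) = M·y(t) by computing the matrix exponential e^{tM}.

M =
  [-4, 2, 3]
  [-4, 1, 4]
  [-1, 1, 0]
e^{tM} =
  [-t^2*exp(-t) - 3*t*exp(-t) + exp(-t), t^2*exp(-t)/2 + 2*t*exp(-t), t^2*exp(-t) + 3*t*exp(-t)]
  [-4*t*exp(-t), 2*t*exp(-t) + exp(-t), 4*t*exp(-t)]
  [-t^2*exp(-t) - t*exp(-t), t^2*exp(-t)/2 + t*exp(-t), t^2*exp(-t) + t*exp(-t) + exp(-t)]

Strategy: write M = P · J · P⁻¹ where J is a Jordan canonical form, so e^{tM} = P · e^{tJ} · P⁻¹, and e^{tJ} can be computed block-by-block.

M has Jordan form
J =
  [-1,  1,  0]
  [ 0, -1,  1]
  [ 0,  0, -1]
(up to reordering of blocks).

Per-block formulas:
  For a 3×3 Jordan block J_3(-1): exp(t · J_3(-1)) = e^(-1t)·(I + t·N + (t^2/2)·N^2), where N is the 3×3 nilpotent shift.

After assembling e^{tJ} and conjugating by P, we get:

e^{tM} =
  [-t^2*exp(-t) - 3*t*exp(-t) + exp(-t), t^2*exp(-t)/2 + 2*t*exp(-t), t^2*exp(-t) + 3*t*exp(-t)]
  [-4*t*exp(-t), 2*t*exp(-t) + exp(-t), 4*t*exp(-t)]
  [-t^2*exp(-t) - t*exp(-t), t^2*exp(-t)/2 + t*exp(-t), t^2*exp(-t) + t*exp(-t) + exp(-t)]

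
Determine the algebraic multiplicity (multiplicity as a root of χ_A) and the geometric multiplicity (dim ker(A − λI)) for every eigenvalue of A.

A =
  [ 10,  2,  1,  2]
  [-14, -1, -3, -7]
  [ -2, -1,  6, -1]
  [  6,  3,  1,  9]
λ = 6: alg = 4, geom = 2

Step 1 — factor the characteristic polynomial to read off the algebraic multiplicities:
  χ_A(x) = (x - 6)^4

Step 2 — compute geometric multiplicities via the rank-nullity identity g(λ) = n − rank(A − λI):
  rank(A − (6)·I) = 2, so dim ker(A − (6)·I) = n − 2 = 2

Summary:
  λ = 6: algebraic multiplicity = 4, geometric multiplicity = 2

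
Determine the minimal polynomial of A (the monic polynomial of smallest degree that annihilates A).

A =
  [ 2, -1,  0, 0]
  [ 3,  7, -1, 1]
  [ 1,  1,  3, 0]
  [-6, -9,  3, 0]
x^3 - 9*x^2 + 27*x - 27

The characteristic polynomial is χ_A(x) = (x - 3)^4, so the eigenvalues are known. The minimal polynomial is
  m_A(x) = Π_λ (x − λ)^{k_λ}
where k_λ is the size of the *largest* Jordan block for λ (equivalently, the smallest k with (A − λI)^k v = 0 for every generalised eigenvector v of λ).

  λ = 3: largest Jordan block has size 3, contributing (x − 3)^3

So m_A(x) = (x - 3)^3 = x^3 - 9*x^2 + 27*x - 27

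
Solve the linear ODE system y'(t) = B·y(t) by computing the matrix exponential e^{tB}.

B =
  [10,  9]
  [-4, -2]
e^{tB} =
  [6*t*exp(4*t) + exp(4*t), 9*t*exp(4*t)]
  [-4*t*exp(4*t), -6*t*exp(4*t) + exp(4*t)]

Strategy: write B = P · J · P⁻¹ where J is a Jordan canonical form, so e^{tB} = P · e^{tJ} · P⁻¹, and e^{tJ} can be computed block-by-block.

B has Jordan form
J =
  [4, 1]
  [0, 4]
(up to reordering of blocks).

Per-block formulas:
  For a 2×2 Jordan block J_2(4): exp(t · J_2(4)) = e^(4t)·(I + t·N), where N is the 2×2 nilpotent shift.

After assembling e^{tJ} and conjugating by P, we get:

e^{tB} =
  [6*t*exp(4*t) + exp(4*t), 9*t*exp(4*t)]
  [-4*t*exp(4*t), -6*t*exp(4*t) + exp(4*t)]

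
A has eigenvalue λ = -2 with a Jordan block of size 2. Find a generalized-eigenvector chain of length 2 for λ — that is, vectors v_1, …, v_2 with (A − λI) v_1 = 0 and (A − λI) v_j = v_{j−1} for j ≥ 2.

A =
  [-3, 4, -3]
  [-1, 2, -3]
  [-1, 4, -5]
A Jordan chain for λ = -2 of length 2:
v_1 = (-1, -1, -1)ᵀ
v_2 = (1, 0, 0)ᵀ

Let N = A − (-2)·I. We want v_2 with N^2 v_2 = 0 but N^1 v_2 ≠ 0; then v_{j-1} := N · v_j for j = 2, …, 2.

Pick v_2 = (1, 0, 0)ᵀ.
Then v_1 = N · v_2 = (-1, -1, -1)ᵀ.

Sanity check: (A − (-2)·I) v_1 = (0, 0, 0)ᵀ = 0. ✓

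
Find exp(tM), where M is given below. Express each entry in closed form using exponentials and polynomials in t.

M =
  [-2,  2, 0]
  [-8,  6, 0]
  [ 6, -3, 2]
e^{tM} =
  [-4*t*exp(2*t) + exp(2*t), 2*t*exp(2*t), 0]
  [-8*t*exp(2*t), 4*t*exp(2*t) + exp(2*t), 0]
  [6*t*exp(2*t), -3*t*exp(2*t), exp(2*t)]

Strategy: write M = P · J · P⁻¹ where J is a Jordan canonical form, so e^{tM} = P · e^{tJ} · P⁻¹, and e^{tJ} can be computed block-by-block.

M has Jordan form
J =
  [2, 1, 0]
  [0, 2, 0]
  [0, 0, 2]
(up to reordering of blocks).

Per-block formulas:
  For a 1×1 block at λ = 2: exp(t · [2]) = [e^(2t)].
  For a 2×2 Jordan block J_2(2): exp(t · J_2(2)) = e^(2t)·(I + t·N), where N is the 2×2 nilpotent shift.

After assembling e^{tJ} and conjugating by P, we get:

e^{tM} =
  [-4*t*exp(2*t) + exp(2*t), 2*t*exp(2*t), 0]
  [-8*t*exp(2*t), 4*t*exp(2*t) + exp(2*t), 0]
  [6*t*exp(2*t), -3*t*exp(2*t), exp(2*t)]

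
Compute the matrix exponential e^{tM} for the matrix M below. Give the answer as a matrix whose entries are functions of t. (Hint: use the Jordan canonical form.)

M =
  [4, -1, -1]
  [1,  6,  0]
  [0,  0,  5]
e^{tM} =
  [-t*exp(5*t) + exp(5*t), -t*exp(5*t), t^2*exp(5*t)/2 - t*exp(5*t)]
  [t*exp(5*t), t*exp(5*t) + exp(5*t), -t^2*exp(5*t)/2]
  [0, 0, exp(5*t)]

Strategy: write M = P · J · P⁻¹ where J is a Jordan canonical form, so e^{tM} = P · e^{tJ} · P⁻¹, and e^{tJ} can be computed block-by-block.

M has Jordan form
J =
  [5, 1, 0]
  [0, 5, 1]
  [0, 0, 5]
(up to reordering of blocks).

Per-block formulas:
  For a 3×3 Jordan block J_3(5): exp(t · J_3(5)) = e^(5t)·(I + t·N + (t^2/2)·N^2), where N is the 3×3 nilpotent shift.

After assembling e^{tJ} and conjugating by P, we get:

e^{tM} =
  [-t*exp(5*t) + exp(5*t), -t*exp(5*t), t^2*exp(5*t)/2 - t*exp(5*t)]
  [t*exp(5*t), t*exp(5*t) + exp(5*t), -t^2*exp(5*t)/2]
  [0, 0, exp(5*t)]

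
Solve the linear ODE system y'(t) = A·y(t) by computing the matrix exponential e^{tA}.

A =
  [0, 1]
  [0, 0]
e^{tA} =
  [1, t]
  [0, 1]

Strategy: write A = P · J · P⁻¹ where J is a Jordan canonical form, so e^{tA} = P · e^{tJ} · P⁻¹, and e^{tJ} can be computed block-by-block.

A has Jordan form
J =
  [0, 1]
  [0, 0]
(up to reordering of blocks).

Per-block formulas:
  For a 2×2 Jordan block J_2(0): exp(t · J_2(0)) = e^(0t)·(I + t·N), where N is the 2×2 nilpotent shift.

After assembling e^{tJ} and conjugating by P, we get:

e^{tA} =
  [1, t]
  [0, 1]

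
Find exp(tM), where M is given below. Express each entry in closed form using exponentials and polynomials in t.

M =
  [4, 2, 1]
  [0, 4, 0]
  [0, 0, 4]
e^{tM} =
  [exp(4*t), 2*t*exp(4*t), t*exp(4*t)]
  [0, exp(4*t), 0]
  [0, 0, exp(4*t)]

Strategy: write M = P · J · P⁻¹ where J is a Jordan canonical form, so e^{tM} = P · e^{tJ} · P⁻¹, and e^{tJ} can be computed block-by-block.

M has Jordan form
J =
  [4, 1, 0]
  [0, 4, 0]
  [0, 0, 4]
(up to reordering of blocks).

Per-block formulas:
  For a 2×2 Jordan block J_2(4): exp(t · J_2(4)) = e^(4t)·(I + t·N), where N is the 2×2 nilpotent shift.
  For a 1×1 block at λ = 4: exp(t · [4]) = [e^(4t)].

After assembling e^{tJ} and conjugating by P, we get:

e^{tM} =
  [exp(4*t), 2*t*exp(4*t), t*exp(4*t)]
  [0, exp(4*t), 0]
  [0, 0, exp(4*t)]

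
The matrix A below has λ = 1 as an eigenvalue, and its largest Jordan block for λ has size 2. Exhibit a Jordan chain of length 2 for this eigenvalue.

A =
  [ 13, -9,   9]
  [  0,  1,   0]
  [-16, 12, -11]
A Jordan chain for λ = 1 of length 2:
v_1 = (12, 0, -16)ᵀ
v_2 = (1, 0, 0)ᵀ

Let N = A − (1)·I. We want v_2 with N^2 v_2 = 0 but N^1 v_2 ≠ 0; then v_{j-1} := N · v_j for j = 2, …, 2.

Pick v_2 = (1, 0, 0)ᵀ.
Then v_1 = N · v_2 = (12, 0, -16)ᵀ.

Sanity check: (A − (1)·I) v_1 = (0, 0, 0)ᵀ = 0. ✓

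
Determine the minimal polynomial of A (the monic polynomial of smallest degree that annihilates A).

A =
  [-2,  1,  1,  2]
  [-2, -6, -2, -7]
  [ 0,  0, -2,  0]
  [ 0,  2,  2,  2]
x^3 + 6*x^2 + 12*x + 8

The characteristic polynomial is χ_A(x) = (x + 2)^4, so the eigenvalues are known. The minimal polynomial is
  m_A(x) = Π_λ (x − λ)^{k_λ}
where k_λ is the size of the *largest* Jordan block for λ (equivalently, the smallest k with (A − λI)^k v = 0 for every generalised eigenvector v of λ).

  λ = -2: largest Jordan block has size 3, contributing (x + 2)^3

So m_A(x) = (x + 2)^3 = x^3 + 6*x^2 + 12*x + 8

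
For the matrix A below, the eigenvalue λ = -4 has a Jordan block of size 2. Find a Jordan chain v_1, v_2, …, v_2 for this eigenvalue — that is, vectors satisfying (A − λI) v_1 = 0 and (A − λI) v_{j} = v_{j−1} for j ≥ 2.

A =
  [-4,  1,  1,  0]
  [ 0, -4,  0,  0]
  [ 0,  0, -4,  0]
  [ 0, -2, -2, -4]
A Jordan chain for λ = -4 of length 2:
v_1 = (1, 0, 0, -2)ᵀ
v_2 = (0, 1, 0, 0)ᵀ

Let N = A − (-4)·I. We want v_2 with N^2 v_2 = 0 but N^1 v_2 ≠ 0; then v_{j-1} := N · v_j for j = 2, …, 2.

Pick v_2 = (0, 1, 0, 0)ᵀ.
Then v_1 = N · v_2 = (1, 0, 0, -2)ᵀ.

Sanity check: (A − (-4)·I) v_1 = (0, 0, 0, 0)ᵀ = 0. ✓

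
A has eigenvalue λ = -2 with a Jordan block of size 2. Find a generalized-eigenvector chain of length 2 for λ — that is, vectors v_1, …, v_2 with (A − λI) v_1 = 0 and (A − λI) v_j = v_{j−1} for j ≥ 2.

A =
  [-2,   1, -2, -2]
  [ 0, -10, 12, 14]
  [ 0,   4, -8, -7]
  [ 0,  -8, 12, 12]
A Jordan chain for λ = -2 of length 2:
v_1 = (1, -8, 4, -8)ᵀ
v_2 = (0, 1, 0, 0)ᵀ

Let N = A − (-2)·I. We want v_2 with N^2 v_2 = 0 but N^1 v_2 ≠ 0; then v_{j-1} := N · v_j for j = 2, …, 2.

Pick v_2 = (0, 1, 0, 0)ᵀ.
Then v_1 = N · v_2 = (1, -8, 4, -8)ᵀ.

Sanity check: (A − (-2)·I) v_1 = (0, 0, 0, 0)ᵀ = 0. ✓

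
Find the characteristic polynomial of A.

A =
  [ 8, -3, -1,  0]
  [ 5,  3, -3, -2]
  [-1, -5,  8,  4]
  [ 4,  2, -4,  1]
x^4 - 20*x^3 + 150*x^2 - 500*x + 625

Expanding det(x·I − A) (e.g. by cofactor expansion or by noting that A is similar to its Jordan form J, which has the same characteristic polynomial as A) gives
  χ_A(x) = x^4 - 20*x^3 + 150*x^2 - 500*x + 625
which factors as (x - 5)^4. The eigenvalues (with algebraic multiplicities) are λ = 5 with multiplicity 4.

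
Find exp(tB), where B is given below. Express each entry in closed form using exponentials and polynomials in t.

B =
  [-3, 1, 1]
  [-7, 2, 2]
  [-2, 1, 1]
e^{tB} =
  [1 - 3*t, t, t]
  [3*t^2/2 - 7*t, -t^2/2 + 2*t + 1, -t^2/2 + 2*t]
  [-3*t^2/2 - 2*t, t^2/2 + t, t^2/2 + t + 1]

Strategy: write B = P · J · P⁻¹ where J is a Jordan canonical form, so e^{tB} = P · e^{tJ} · P⁻¹, and e^{tJ} can be computed block-by-block.

B has Jordan form
J =
  [0, 1, 0]
  [0, 0, 1]
  [0, 0, 0]
(up to reordering of blocks).

Per-block formulas:
  For a 3×3 Jordan block J_3(0): exp(t · J_3(0)) = e^(0t)·(I + t·N + (t^2/2)·N^2), where N is the 3×3 nilpotent shift.

After assembling e^{tJ} and conjugating by P, we get:

e^{tB} =
  [1 - 3*t, t, t]
  [3*t^2/2 - 7*t, -t^2/2 + 2*t + 1, -t^2/2 + 2*t]
  [-3*t^2/2 - 2*t, t^2/2 + t, t^2/2 + t + 1]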